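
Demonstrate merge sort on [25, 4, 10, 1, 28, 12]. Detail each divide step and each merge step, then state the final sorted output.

Merge sort trace:

Split: [25, 4, 10, 1, 28, 12] -> [25, 4, 10] and [1, 28, 12]
  Split: [25, 4, 10] -> [25] and [4, 10]
    Split: [4, 10] -> [4] and [10]
    Merge: [4] + [10] -> [4, 10]
  Merge: [25] + [4, 10] -> [4, 10, 25]
  Split: [1, 28, 12] -> [1] and [28, 12]
    Split: [28, 12] -> [28] and [12]
    Merge: [28] + [12] -> [12, 28]
  Merge: [1] + [12, 28] -> [1, 12, 28]
Merge: [4, 10, 25] + [1, 12, 28] -> [1, 4, 10, 12, 25, 28]

Final sorted array: [1, 4, 10, 12, 25, 28]

The merge sort proceeds by recursively splitting the array and merging sorted halves.
After all merges, the sorted array is [1, 4, 10, 12, 25, 28].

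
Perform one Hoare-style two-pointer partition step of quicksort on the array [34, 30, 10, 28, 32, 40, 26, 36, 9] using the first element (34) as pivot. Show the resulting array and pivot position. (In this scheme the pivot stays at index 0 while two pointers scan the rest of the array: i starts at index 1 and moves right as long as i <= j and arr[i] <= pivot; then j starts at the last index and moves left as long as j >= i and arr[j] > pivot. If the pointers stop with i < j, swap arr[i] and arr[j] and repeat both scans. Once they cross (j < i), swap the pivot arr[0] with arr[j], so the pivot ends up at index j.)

Hoare-style two-pointer partition with pivot = 34:

Initial array: [34, 30, 10, 28, 32, 40, 26, 36, 9]

Pointers start at i = 1, j = 8.
i stops at index 5 (arr[5]=40 > 34), j stops at index 8 (arr[8]=9 <= 34): swap arr[5] and arr[8], array becomes [34, 30, 10, 28, 32, 9, 26, 36, 40]
i ends at 7, j ends at 6: the pointers have crossed (j < i), so scanning stops.

Swap pivot arr[0] with arr[6] to place pivot at position 6: [26, 30, 10, 28, 32, 9, 34, 36, 40]
Pivot position: 6

After partitioning with pivot 34, the array becomes [26, 30, 10, 28, 32, 9, 34, 36, 40]. The pivot is placed at index 6. All elements to the left of the pivot are <= 34, and all elements to the right are > 34.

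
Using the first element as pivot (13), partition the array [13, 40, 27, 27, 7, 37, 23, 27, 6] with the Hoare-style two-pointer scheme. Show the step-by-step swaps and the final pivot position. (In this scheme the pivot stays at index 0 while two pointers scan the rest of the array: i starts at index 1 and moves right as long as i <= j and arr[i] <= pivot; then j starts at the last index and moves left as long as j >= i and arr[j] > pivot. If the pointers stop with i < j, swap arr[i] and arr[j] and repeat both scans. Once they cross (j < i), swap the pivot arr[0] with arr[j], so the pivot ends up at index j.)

Hoare-style two-pointer partition with pivot = 13:

Initial array: [13, 40, 27, 27, 7, 37, 23, 27, 6]

Pointers start at i = 1, j = 8.
i stops at index 1 (arr[1]=40 > 13), j stops at index 8 (arr[8]=6 <= 13): swap arr[1] and arr[8], array becomes [13, 6, 27, 27, 7, 37, 23, 27, 40]
i stops at index 2 (arr[2]=27 > 13), j stops at index 4 (arr[4]=7 <= 13): swap arr[2] and arr[4], array becomes [13, 6, 7, 27, 27, 37, 23, 27, 40]
i ends at 3, j ends at 2: the pointers have crossed (j < i), so scanning stops.

Swap pivot arr[0] with arr[2] to place pivot at position 2: [7, 6, 13, 27, 27, 37, 23, 27, 40]
Pivot position: 2

After partitioning with pivot 13, the array becomes [7, 6, 13, 27, 27, 37, 23, 27, 40]. The pivot is placed at index 2. All elements to the left of the pivot are <= 13, and all elements to the right are > 13.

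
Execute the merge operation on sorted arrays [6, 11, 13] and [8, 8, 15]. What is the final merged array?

Merging process:

Compare 6 vs 8: take 6 from left. Merged: [6]
Compare 11 vs 8: take 8 from right. Merged: [6, 8]
Compare 11 vs 8: take 8 from right. Merged: [6, 8, 8]
Compare 11 vs 15: take 11 from left. Merged: [6, 8, 8, 11]
Compare 13 vs 15: take 13 from left. Merged: [6, 8, 8, 11, 13]
Append remaining from right: [15]. Merged: [6, 8, 8, 11, 13, 15]

Final merged array: [6, 8, 8, 11, 13, 15]
Total comparisons: 5

The merged array is [6, 8, 8, 11, 13, 15], requiring 5 comparisons. The merge step runs in O(n) time where n is the total number of elements.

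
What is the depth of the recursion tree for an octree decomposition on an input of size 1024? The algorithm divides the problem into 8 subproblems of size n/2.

For divide and conquer with division factor 2:

Problem sizes at each level:
Level 0: 1024
Level 1: 512
Level 2: 256
Level 3: 128
Level 4: 64
Level 5: 32
Level 6: 16
Level 7: 8
Level 8: 4
Level 9: 2
Level 10: 1

The root is level 0 and the size-1 base case is level 10 (the tree spans levels 0 through 10, i.e. 11 levels counting the root), so the depth is the number of divisions: log_2(1024) = 10

The recursion tree depth is log_2(1024) = 10. At each level, the problem size is divided by 2, so it takes 10 divisions to reduce to a base case of size 1. The algorithm makes 8 recursive calls at each level.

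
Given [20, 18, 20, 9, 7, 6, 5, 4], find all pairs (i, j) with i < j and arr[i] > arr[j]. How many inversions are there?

Finding inversions in [20, 18, 20, 9, 7, 6, 5, 4]:

(0, 1): arr[0]=20 > arr[1]=18
(0, 3): arr[0]=20 > arr[3]=9
(0, 4): arr[0]=20 > arr[4]=7
(0, 5): arr[0]=20 > arr[5]=6
(0, 6): arr[0]=20 > arr[6]=5
(0, 7): arr[0]=20 > arr[7]=4
(1, 3): arr[1]=18 > arr[3]=9
(1, 4): arr[1]=18 > arr[4]=7
(1, 5): arr[1]=18 > arr[5]=6
(1, 6): arr[1]=18 > arr[6]=5
(1, 7): arr[1]=18 > arr[7]=4
(2, 3): arr[2]=20 > arr[3]=9
(2, 4): arr[2]=20 > arr[4]=7
(2, 5): arr[2]=20 > arr[5]=6
(2, 6): arr[2]=20 > arr[6]=5
(2, 7): arr[2]=20 > arr[7]=4
(3, 4): arr[3]=9 > arr[4]=7
(3, 5): arr[3]=9 > arr[5]=6
(3, 6): arr[3]=9 > arr[6]=5
(3, 7): arr[3]=9 > arr[7]=4
(4, 5): arr[4]=7 > arr[5]=6
(4, 6): arr[4]=7 > arr[6]=5
(4, 7): arr[4]=7 > arr[7]=4
(5, 6): arr[5]=6 > arr[6]=5
(5, 7): arr[5]=6 > arr[7]=4
(6, 7): arr[6]=5 > arr[7]=4

Total inversions: 26

The array has 26 inversion(s): (0,1), (0,3), (0,4), (0,5), (0,6), (0,7), (1,3), (1,4), (1,5), (1,6), (1,7), (2,3), (2,4), (2,5), (2,6), (2,7), (3,4), (3,5), (3,6), (3,7), (4,5), (4,6), (4,7), (5,6), (5,7), (6,7). Each pair (i,j) satisfies i < j and arr[i] > arr[j].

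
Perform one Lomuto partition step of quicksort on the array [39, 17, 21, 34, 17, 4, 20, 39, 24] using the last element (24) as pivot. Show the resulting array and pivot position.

Lomuto partition with pivot = 24:

Initial array: [39, 17, 21, 34, 17, 4, 20, 39, 24]

arr[0]=39 > 24: no swap
arr[1]=17 <= 24: swap with position 0, array becomes [17, 39, 21, 34, 17, 4, 20, 39, 24]
arr[2]=21 <= 24: swap with position 1, array becomes [17, 21, 39, 34, 17, 4, 20, 39, 24]
arr[3]=34 > 24: no swap
arr[4]=17 <= 24: swap with position 2, array becomes [17, 21, 17, 34, 39, 4, 20, 39, 24]
arr[5]=4 <= 24: swap with position 3, array becomes [17, 21, 17, 4, 39, 34, 20, 39, 24]
arr[6]=20 <= 24: swap with position 4, array becomes [17, 21, 17, 4, 20, 34, 39, 39, 24]
arr[7]=39 > 24: no swap

Place pivot at position 5: [17, 21, 17, 4, 20, 24, 39, 39, 34]
Pivot position: 5

After partitioning with pivot 24, the array becomes [17, 21, 17, 4, 20, 24, 39, 39, 34]. The pivot is placed at index 5. All elements to the left of the pivot are <= 24, and all elements to the right are > 24.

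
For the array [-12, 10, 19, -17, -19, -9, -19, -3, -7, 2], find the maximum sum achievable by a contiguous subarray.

Using Kadane's algorithm on [-12, 10, 19, -17, -19, -9, -19, -3, -7, 2]:

Scanning through the array:
Position 1 (value 10): max_ending_here = 10, max_so_far = 10
Position 2 (value 19): max_ending_here = 29, max_so_far = 29
Position 3 (value -17): max_ending_here = 12, max_so_far = 29
Position 4 (value -19): max_ending_here = -7, max_so_far = 29
Position 5 (value -9): max_ending_here = -9, max_so_far = 29
Position 6 (value -19): max_ending_here = -19, max_so_far = 29
Position 7 (value -3): max_ending_here = -3, max_so_far = 29
Position 8 (value -7): max_ending_here = -7, max_so_far = 29
Position 9 (value 2): max_ending_here = 2, max_so_far = 29

Maximum subarray: [10, 19]
Maximum sum: 29

The maximum subarray is [10, 19] with sum 29. This subarray runs from index 1 to index 2.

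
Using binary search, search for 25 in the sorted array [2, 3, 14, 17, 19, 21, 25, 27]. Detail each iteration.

Binary search for 25 in [2, 3, 14, 17, 19, 21, 25, 27]:

lo=0, hi=7, mid=3, arr[mid]=17 -> 17 < 25, search right half
lo=4, hi=7, mid=5, arr[mid]=21 -> 21 < 25, search right half
lo=6, hi=7, mid=6, arr[mid]=25 -> Found target at index 6!

Binary search finds 25 at index 6 after 3 comparisons. The search repeatedly halves the search space by comparing with the middle element.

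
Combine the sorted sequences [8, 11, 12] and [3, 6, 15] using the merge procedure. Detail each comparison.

Merging process:

Compare 8 vs 3: take 3 from right. Merged: [3]
Compare 8 vs 6: take 6 from right. Merged: [3, 6]
Compare 8 vs 15: take 8 from left. Merged: [3, 6, 8]
Compare 11 vs 15: take 11 from left. Merged: [3, 6, 8, 11]
Compare 12 vs 15: take 12 from left. Merged: [3, 6, 8, 11, 12]
Append remaining from right: [15]. Merged: [3, 6, 8, 11, 12, 15]

Final merged array: [3, 6, 8, 11, 12, 15]
Total comparisons: 5

The merged array is [3, 6, 8, 11, 12, 15], requiring 5 comparisons. The merge step runs in O(n) time where n is the total number of elements.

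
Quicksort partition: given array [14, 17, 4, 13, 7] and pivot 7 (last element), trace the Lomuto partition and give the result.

Lomuto partition with pivot = 7:

Initial array: [14, 17, 4, 13, 7]

arr[0]=14 > 7: no swap
arr[1]=17 > 7: no swap
arr[2]=4 <= 7: swap with position 0, array becomes [4, 17, 14, 13, 7]
arr[3]=13 > 7: no swap

Place pivot at position 1: [4, 7, 14, 13, 17]
Pivot position: 1

After partitioning with pivot 7, the array becomes [4, 7, 14, 13, 17]. The pivot is placed at index 1. All elements to the left of the pivot are <= 7, and all elements to the right are > 7.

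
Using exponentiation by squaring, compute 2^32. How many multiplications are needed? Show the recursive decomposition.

Computing 2^32 by squaring (build up from 2^1; each line after the first costs one multiplication):

2^1 = 2
2^2 = (2^1)^2 = 2^2 = 4
2^4 = (2^2)^2 = 4^2 = 16
2^8 = (2^4)^2 = 16^2 = 256
2^16 = (2^8)^2 = 256^2 = 65536
2^32 = (2^16)^2 = 65536^2 = 4294967296

Result: 4294967296
Multiplications needed: 5 (5 lines after 2^1)

2^32 = 4294967296. Using exponentiation by squaring, this requires 5 multiplications. The key idea: if the exponent is even, square the half-power; if odd, multiply by the base once.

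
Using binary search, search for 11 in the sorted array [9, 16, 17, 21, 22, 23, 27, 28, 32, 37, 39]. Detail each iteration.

Binary search for 11 in [9, 16, 17, 21, 22, 23, 27, 28, 32, 37, 39]:

lo=0, hi=10, mid=5, arr[mid]=23 -> 23 > 11, search left half
lo=0, hi=4, mid=2, arr[mid]=17 -> 17 > 11, search left half
lo=0, hi=1, mid=0, arr[mid]=9 -> 9 < 11, search right half
lo=1, hi=1, mid=1, arr[mid]=16 -> 16 > 11, search left half
lo=1 > hi=0, target 11 not found

Binary search determines that 11 is not in the array after 4 comparisons. The search space was exhausted without finding the target.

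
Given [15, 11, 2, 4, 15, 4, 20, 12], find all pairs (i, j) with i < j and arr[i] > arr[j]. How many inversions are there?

Finding inversions in [15, 11, 2, 4, 15, 4, 20, 12]:

(0, 1): arr[0]=15 > arr[1]=11
(0, 2): arr[0]=15 > arr[2]=2
(0, 3): arr[0]=15 > arr[3]=4
(0, 5): arr[0]=15 > arr[5]=4
(0, 7): arr[0]=15 > arr[7]=12
(1, 2): arr[1]=11 > arr[2]=2
(1, 3): arr[1]=11 > arr[3]=4
(1, 5): arr[1]=11 > arr[5]=4
(4, 5): arr[4]=15 > arr[5]=4
(4, 7): arr[4]=15 > arr[7]=12
(6, 7): arr[6]=20 > arr[7]=12

Total inversions: 11

The array has 11 inversion(s): (0,1), (0,2), (0,3), (0,5), (0,7), (1,2), (1,3), (1,5), (4,5), (4,7), (6,7). Each pair (i,j) satisfies i < j and arr[i] > arr[j].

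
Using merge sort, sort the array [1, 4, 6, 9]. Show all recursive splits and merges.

Merge sort trace:

Split: [1, 4, 6, 9] -> [1, 4] and [6, 9]
  Split: [1, 4] -> [1] and [4]
  Merge: [1] + [4] -> [1, 4]
  Split: [6, 9] -> [6] and [9]
  Merge: [6] + [9] -> [6, 9]
Merge: [1, 4] + [6, 9] -> [1, 4, 6, 9]

Final sorted array: [1, 4, 6, 9]

The merge sort proceeds by recursively splitting the array and merging sorted halves.
After all merges, the sorted array is [1, 4, 6, 9].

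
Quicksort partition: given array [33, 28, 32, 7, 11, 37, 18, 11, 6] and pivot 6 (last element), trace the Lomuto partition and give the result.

Lomuto partition with pivot = 6:

Initial array: [33, 28, 32, 7, 11, 37, 18, 11, 6]

arr[0]=33 > 6: no swap
arr[1]=28 > 6: no swap
arr[2]=32 > 6: no swap
arr[3]=7 > 6: no swap
arr[4]=11 > 6: no swap
arr[5]=37 > 6: no swap
arr[6]=18 > 6: no swap
arr[7]=11 > 6: no swap

Place pivot at position 0: [6, 28, 32, 7, 11, 37, 18, 11, 33]
Pivot position: 0

After partitioning with pivot 6, the array becomes [6, 28, 32, 7, 11, 37, 18, 11, 33]. The pivot is placed at index 0. All elements to the left of the pivot are <= 6, and all elements to the right are > 6.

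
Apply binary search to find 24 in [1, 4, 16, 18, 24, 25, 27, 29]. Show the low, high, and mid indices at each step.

Binary search for 24 in [1, 4, 16, 18, 24, 25, 27, 29]:

lo=0, hi=7, mid=3, arr[mid]=18 -> 18 < 24, search right half
lo=4, hi=7, mid=5, arr[mid]=25 -> 25 > 24, search left half
lo=4, hi=4, mid=4, arr[mid]=24 -> Found target at index 4!

Binary search finds 24 at index 4 after 3 comparisons. The search repeatedly halves the search space by comparing with the middle element.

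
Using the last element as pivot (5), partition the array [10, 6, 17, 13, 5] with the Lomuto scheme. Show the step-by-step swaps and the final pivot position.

Lomuto partition with pivot = 5:

Initial array: [10, 6, 17, 13, 5]

arr[0]=10 > 5: no swap
arr[1]=6 > 5: no swap
arr[2]=17 > 5: no swap
arr[3]=13 > 5: no swap

Place pivot at position 0: [5, 6, 17, 13, 10]
Pivot position: 0

After partitioning with pivot 5, the array becomes [5, 6, 17, 13, 10]. The pivot is placed at index 0. All elements to the left of the pivot are <= 5, and all elements to the right are > 5.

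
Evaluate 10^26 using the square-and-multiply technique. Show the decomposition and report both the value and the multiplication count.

Computing 10^26 by squaring (build up from 10^1; each line after the first costs one multiplication):

10^1 = 10
10^2 = (10^1)^2 = 10^2 = 100
10^3 = 10 * 10^2 = 10 * 100 = 1000
10^6 = (10^3)^2 = 1000^2 = 1000000
10^12 = (10^6)^2 = 1000000^2 = 1000000000000
10^13 = 10 * 10^12 = 10 * 1000000000000 = 10000000000000
10^26 = (10^13)^2 = 10000000000000^2 = 100000000000000000000000000

Result: 100000000000000000000000000
Multiplications needed: 6 (6 lines after 10^1)

10^26 = 100000000000000000000000000. Using exponentiation by squaring, this requires 6 multiplications. The key idea: if the exponent is even, square the half-power; if odd, multiply by the base once.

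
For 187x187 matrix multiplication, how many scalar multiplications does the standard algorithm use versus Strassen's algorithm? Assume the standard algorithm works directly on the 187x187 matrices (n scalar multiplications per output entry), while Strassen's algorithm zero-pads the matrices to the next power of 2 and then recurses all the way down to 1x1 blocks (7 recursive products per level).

Matrix multiplication for 187x187 matrices:

Strassen's algorithm requires power-of-2 dimensions. Pad 187x187 to 256x256 (next power of 2).

Standard algorithm: 187^3 = 6539203 multiplications
Strassen's algorithm: 7^(log2(256)) = 7^8 = 5764801 multiplications
Savings: 6539203 - 5764801 = 774402 multiplications

Standard: 6539203 multiplications (187^3). Strassen: 5764801 multiplications (7^8, after padding to 256x256). Strassen reduces 8 recursive multiplications to 7 at each level.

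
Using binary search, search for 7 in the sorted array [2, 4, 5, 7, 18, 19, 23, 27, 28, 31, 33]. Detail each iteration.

Binary search for 7 in [2, 4, 5, 7, 18, 19, 23, 27, 28, 31, 33]:

lo=0, hi=10, mid=5, arr[mid]=19 -> 19 > 7, search left half
lo=0, hi=4, mid=2, arr[mid]=5 -> 5 < 7, search right half
lo=3, hi=4, mid=3, arr[mid]=7 -> Found target at index 3!

Binary search finds 7 at index 3 after 3 comparisons. The search repeatedly halves the search space by comparing with the middle element.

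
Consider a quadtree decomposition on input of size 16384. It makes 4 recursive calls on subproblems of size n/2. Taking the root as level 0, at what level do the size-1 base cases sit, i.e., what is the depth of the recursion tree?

For divide and conquer with division factor 2:

Problem sizes at each level:
Level 0: 16384
Level 1: 8192
Level 2: 4096
Level 3: 2048
Level 4: 1024
Level 5: 512
Level 6: 256
Level 7: 128
Level 8: 64
Level 9: 32
Level 10: 16
Level 11: 8
Level 12: 4
Level 13: 2
Level 14: 1

The root is level 0 and the size-1 base case is level 14 (the tree spans levels 0 through 14, i.e. 15 levels counting the root), so the depth is the number of divisions: log_2(16384) = 14

The recursion tree depth is log_2(16384) = 14. At each level, the problem size is divided by 2, so it takes 14 divisions to reduce to a base case of size 1. The algorithm makes 4 recursive calls at each level.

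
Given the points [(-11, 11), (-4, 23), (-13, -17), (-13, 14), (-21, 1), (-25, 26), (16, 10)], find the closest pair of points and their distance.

Computing all pairwise distances among 7 points:

d((-11, 11), (-4, 23)) = 13.8924
d((-11, 11), (-13, -17)) = 28.0713
d((-11, 11), (-13, 14)) = 3.6056 <-- minimum
d((-11, 11), (-21, 1)) = 14.1421
d((-11, 11), (-25, 26)) = 20.5183
d((-11, 11), (16, 10)) = 27.0185
d((-4, 23), (-13, -17)) = 41.0
d((-4, 23), (-13, 14)) = 12.7279
d((-4, 23), (-21, 1)) = 27.8029
d((-4, 23), (-25, 26)) = 21.2132
d((-4, 23), (16, 10)) = 23.8537
d((-13, -17), (-13, 14)) = 31.0
d((-13, -17), (-21, 1)) = 19.6977
d((-13, -17), (-25, 26)) = 44.643
d((-13, -17), (16, 10)) = 39.6232
d((-13, 14), (-21, 1)) = 15.2643
d((-13, 14), (-25, 26)) = 16.9706
d((-13, 14), (16, 10)) = 29.2746
d((-21, 1), (-25, 26)) = 25.318
d((-21, 1), (16, 10)) = 38.0789
d((-25, 26), (16, 10)) = 44.0114

Closest pair: (-11, 11) and (-13, 14) with distance 3.6056

The closest pair is (-11, 11) and (-13, 14) with Euclidean distance 3.6056. For 7 points, brute-force pairwise comparison is shown above. For large n, the divide-and-conquer algorithm (sort by x, recurse on halves, check the dividing strip) achieves O(n log n).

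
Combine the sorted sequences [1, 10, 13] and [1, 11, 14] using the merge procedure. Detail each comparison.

Merging process:

Compare 1 vs 1: take 1 from left. Merged: [1]
Compare 10 vs 1: take 1 from right. Merged: [1, 1]
Compare 10 vs 11: take 10 from left. Merged: [1, 1, 10]
Compare 13 vs 11: take 11 from right. Merged: [1, 1, 10, 11]
Compare 13 vs 14: take 13 from left. Merged: [1, 1, 10, 11, 13]
Append remaining from right: [14]. Merged: [1, 1, 10, 11, 13, 14]

Final merged array: [1, 1, 10, 11, 13, 14]
Total comparisons: 5

The merged array is [1, 1, 10, 11, 13, 14], requiring 5 comparisons. The merge step runs in O(n) time where n is the total number of elements.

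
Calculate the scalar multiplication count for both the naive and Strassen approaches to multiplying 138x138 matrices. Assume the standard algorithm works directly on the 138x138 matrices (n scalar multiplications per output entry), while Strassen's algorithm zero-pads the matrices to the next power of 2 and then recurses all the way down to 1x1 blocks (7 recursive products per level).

Matrix multiplication for 138x138 matrices:

Strassen's algorithm requires power-of-2 dimensions. Pad 138x138 to 256x256 (next power of 2).

Standard algorithm: 138^3 = 2628072 multiplications
Strassen's algorithm: 7^(log2(256)) = 7^8 = 5764801 multiplications
Difference: 2628072 - 5764801 = -3136729 (Strassen uses MORE here due to padding overhead — for small or just-over-power-of-2 n, padding can outweigh the per-level savings)

Standard: 2628072 multiplications (138^3). Strassen: 5764801 multiplications (7^8, after padding to 256x256). Strassen reduces 8 recursive multiplications to 7 at each level.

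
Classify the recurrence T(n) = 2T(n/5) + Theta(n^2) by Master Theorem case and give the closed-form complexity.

Master Theorem for T(n) = 2T(n/5) + O(n^2):

a = 2, b = 5, c = 2
log_b(a) = log_5(2) = 0.4307

Case 3: c = 2 > log_5(2) = 0.4307
T(n) = O(n^2) = O(n^2)

For T(n) = 2T(n/5) + O(n^2): log_5(2) = 0.4307. This is Case 3 of the Master Theorem (c > log_b(a), work dominated by root), giving O(n^2).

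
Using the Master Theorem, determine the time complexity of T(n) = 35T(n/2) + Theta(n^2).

Master Theorem for T(n) = 35T(n/2) + O(n^2):

a = 35, b = 2, c = 2
log_b(a) = log_2(35) = 5.1293

Case 1: c = 2 < log_2(35) = 5.1293
T(n) = O(n^(log_2 35))

For T(n) = 35T(n/2) + O(n^2): log_2(35) = 5.1293. This is Case 1 of the Master Theorem (c < log_b(a), work dominated by leaves), giving O(n^(log_2 35)).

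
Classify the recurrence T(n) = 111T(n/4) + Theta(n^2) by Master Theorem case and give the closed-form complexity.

Master Theorem for T(n) = 111T(n/4) + O(n^2):

a = 111, b = 4, c = 2
log_b(a) = log_4(111) = 3.3972

Case 1: c = 2 < log_4(111) = 3.3972
T(n) = O(n^(log_4 111))

For T(n) = 111T(n/4) + O(n^2): log_4(111) = 3.3972. This is Case 1 of the Master Theorem (c < log_b(a), work dominated by leaves), giving O(n^(log_4 111)).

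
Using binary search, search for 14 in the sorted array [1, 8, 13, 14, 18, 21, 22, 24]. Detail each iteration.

Binary search for 14 in [1, 8, 13, 14, 18, 21, 22, 24]:

lo=0, hi=7, mid=3, arr[mid]=14 -> Found target at index 3!

Binary search finds 14 at index 3 after 1 comparisons. The search repeatedly halves the search space by comparing with the middle element.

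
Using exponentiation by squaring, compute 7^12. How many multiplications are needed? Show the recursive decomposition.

Computing 7^12 by squaring (build up from 7^1; each line after the first costs one multiplication):

7^1 = 7
7^2 = (7^1)^2 = 7^2 = 49
7^3 = 7 * 7^2 = 7 * 49 = 343
7^6 = (7^3)^2 = 343^2 = 117649
7^12 = (7^6)^2 = 117649^2 = 13841287201

Result: 13841287201
Multiplications needed: 4 (4 lines after 7^1)

7^12 = 13841287201. Using exponentiation by squaring, this requires 4 multiplications. The key idea: if the exponent is even, square the half-power; if odd, multiply by the base once.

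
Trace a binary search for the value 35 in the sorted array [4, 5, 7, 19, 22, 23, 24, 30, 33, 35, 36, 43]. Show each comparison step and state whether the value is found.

Binary search for 35 in [4, 5, 7, 19, 22, 23, 24, 30, 33, 35, 36, 43]:

lo=0, hi=11, mid=5, arr[mid]=23 -> 23 < 35, search right half
lo=6, hi=11, mid=8, arr[mid]=33 -> 33 < 35, search right half
lo=9, hi=11, mid=10, arr[mid]=36 -> 36 > 35, search left half
lo=9, hi=9, mid=9, arr[mid]=35 -> Found target at index 9!

Binary search finds 35 at index 9 after 4 comparisons. The search repeatedly halves the search space by comparing with the middle element.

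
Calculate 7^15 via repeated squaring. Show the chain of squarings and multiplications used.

Computing 7^15 by squaring (build up from 7^1; each line after the first costs one multiplication):

7^1 = 7
7^2 = (7^1)^2 = 7^2 = 49
7^3 = 7 * 7^2 = 7 * 49 = 343
7^6 = (7^3)^2 = 343^2 = 117649
7^7 = 7 * 7^6 = 7 * 117649 = 823543
7^14 = (7^7)^2 = 823543^2 = 678223072849
7^15 = 7 * 7^14 = 7 * 678223072849 = 4747561509943

Result: 4747561509943
Multiplications needed: 6 (6 lines after 7^1)

7^15 = 4747561509943. Using exponentiation by squaring, this requires 6 multiplications. The key idea: if the exponent is even, square the half-power; if odd, multiply by the base once.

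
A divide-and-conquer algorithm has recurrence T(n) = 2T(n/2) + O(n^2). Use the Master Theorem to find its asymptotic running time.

Master Theorem for T(n) = 2T(n/2) + O(n^2):

a = 2, b = 2, c = 2
log_b(a) = log_2(2) = 1.0000

Case 3: c = 2 > log_2(2) = 1.0000
T(n) = O(n^2) = O(n^2)

For T(n) = 2T(n/2) + O(n^2): log_2(2) = 1.0000. This is Case 3 of the Master Theorem (c > log_b(a), work dominated by root), giving O(n^2).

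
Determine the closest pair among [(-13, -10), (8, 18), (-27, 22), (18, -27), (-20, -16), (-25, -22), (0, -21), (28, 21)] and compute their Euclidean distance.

Computing all pairwise distances among 8 points:

d((-13, -10), (8, 18)) = 35.0
d((-13, -10), (-27, 22)) = 34.9285
d((-13, -10), (18, -27)) = 35.3553
d((-13, -10), (-20, -16)) = 9.2195
d((-13, -10), (-25, -22)) = 16.9706
d((-13, -10), (0, -21)) = 17.0294
d((-13, -10), (28, 21)) = 51.4004
d((8, 18), (-27, 22)) = 35.2278
d((8, 18), (18, -27)) = 46.0977
d((8, 18), (-20, -16)) = 44.0454
d((8, 18), (-25, -22)) = 51.8556
d((8, 18), (0, -21)) = 39.8121
d((8, 18), (28, 21)) = 20.2237
d((-27, 22), (18, -27)) = 66.5282
d((-27, 22), (-20, -16)) = 38.6394
d((-27, 22), (-25, -22)) = 44.0454
d((-27, 22), (0, -21)) = 50.774
d((-27, 22), (28, 21)) = 55.0091
d((18, -27), (-20, -16)) = 39.5601
d((18, -27), (-25, -22)) = 43.2897
d((18, -27), (0, -21)) = 18.9737
d((18, -27), (28, 21)) = 49.0306
d((-20, -16), (-25, -22)) = 7.8102 <-- minimum
d((-20, -16), (0, -21)) = 20.6155
d((-20, -16), (28, 21)) = 60.6053
d((-25, -22), (0, -21)) = 25.02
d((-25, -22), (28, 21)) = 68.2495
d((0, -21), (28, 21)) = 50.4777

Closest pair: (-20, -16) and (-25, -22) with distance 7.8102

The closest pair is (-20, -16) and (-25, -22) with Euclidean distance 7.8102. For 8 points, brute-force pairwise comparison is shown above. For large n, the divide-and-conquer algorithm (sort by x, recurse on halves, check the dividing strip) achieves O(n log n).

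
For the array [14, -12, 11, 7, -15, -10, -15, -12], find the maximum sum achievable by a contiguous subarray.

Using Kadane's algorithm on [14, -12, 11, 7, -15, -10, -15, -12]:

Scanning through the array:
Position 1 (value -12): max_ending_here = 2, max_so_far = 14
Position 2 (value 11): max_ending_here = 13, max_so_far = 14
Position 3 (value 7): max_ending_here = 20, max_so_far = 20
Position 4 (value -15): max_ending_here = 5, max_so_far = 20
Position 5 (value -10): max_ending_here = -5, max_so_far = 20
Position 6 (value -15): max_ending_here = -15, max_so_far = 20
Position 7 (value -12): max_ending_here = -12, max_so_far = 20

Maximum subarray: [14, -12, 11, 7]
Maximum sum: 20

The maximum subarray is [14, -12, 11, 7] with sum 20. This subarray runs from index 0 to index 3.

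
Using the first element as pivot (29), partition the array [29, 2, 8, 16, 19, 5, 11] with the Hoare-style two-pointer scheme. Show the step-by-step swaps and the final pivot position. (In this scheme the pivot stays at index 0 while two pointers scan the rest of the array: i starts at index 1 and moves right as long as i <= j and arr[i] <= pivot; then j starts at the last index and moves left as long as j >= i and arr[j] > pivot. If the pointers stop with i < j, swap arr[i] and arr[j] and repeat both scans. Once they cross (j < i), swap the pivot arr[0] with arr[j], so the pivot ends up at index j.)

Hoare-style two-pointer partition with pivot = 29:

Initial array: [29, 2, 8, 16, 19, 5, 11]

Pointers start at i = 1, j = 6.
i ends at 7, j ends at 6: the pointers have crossed (j < i), so scanning stops.

Swap pivot arr[0] with arr[6] to place pivot at position 6: [11, 2, 8, 16, 19, 5, 29]
Pivot position: 6

After partitioning with pivot 29, the array becomes [11, 2, 8, 16, 19, 5, 29]. The pivot is placed at index 6. All elements to the left of the pivot are <= 29, and all elements to the right are > 29.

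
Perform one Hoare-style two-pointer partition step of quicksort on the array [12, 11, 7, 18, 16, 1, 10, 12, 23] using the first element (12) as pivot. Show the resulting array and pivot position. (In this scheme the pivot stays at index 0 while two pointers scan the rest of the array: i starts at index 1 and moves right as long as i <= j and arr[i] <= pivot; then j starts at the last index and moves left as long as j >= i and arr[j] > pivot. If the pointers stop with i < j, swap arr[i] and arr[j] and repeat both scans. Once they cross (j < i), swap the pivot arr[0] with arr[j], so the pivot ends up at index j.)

Hoare-style two-pointer partition with pivot = 12:

Initial array: [12, 11, 7, 18, 16, 1, 10, 12, 23]

Pointers start at i = 1, j = 8.
i stops at index 3 (arr[3]=18 > 12), j stops at index 7 (arr[7]=12 <= 12): swap arr[3] and arr[7], array becomes [12, 11, 7, 12, 16, 1, 10, 18, 23]
i stops at index 4 (arr[4]=16 > 12), j stops at index 6 (arr[6]=10 <= 12): swap arr[4] and arr[6], array becomes [12, 11, 7, 12, 10, 1, 16, 18, 23]
i ends at 6, j ends at 5: the pointers have crossed (j < i), so scanning stops.

Swap pivot arr[0] with arr[5] to place pivot at position 5: [1, 11, 7, 12, 10, 12, 16, 18, 23]
Pivot position: 5

After partitioning with pivot 12, the array becomes [1, 11, 7, 12, 10, 12, 16, 18, 23]. The pivot is placed at index 5. All elements to the left of the pivot are <= 12, and all elements to the right are > 12.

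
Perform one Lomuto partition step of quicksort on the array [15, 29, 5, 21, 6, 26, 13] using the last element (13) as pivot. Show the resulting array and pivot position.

Lomuto partition with pivot = 13:

Initial array: [15, 29, 5, 21, 6, 26, 13]

arr[0]=15 > 13: no swap
arr[1]=29 > 13: no swap
arr[2]=5 <= 13: swap with position 0, array becomes [5, 29, 15, 21, 6, 26, 13]
arr[3]=21 > 13: no swap
arr[4]=6 <= 13: swap with position 1, array becomes [5, 6, 15, 21, 29, 26, 13]
arr[5]=26 > 13: no swap

Place pivot at position 2: [5, 6, 13, 21, 29, 26, 15]
Pivot position: 2

After partitioning with pivot 13, the array becomes [5, 6, 13, 21, 29, 26, 15]. The pivot is placed at index 2. All elements to the left of the pivot are <= 13, and all elements to the right are > 13.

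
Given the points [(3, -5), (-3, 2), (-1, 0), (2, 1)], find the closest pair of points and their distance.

Computing all pairwise distances among 4 points:

d((3, -5), (-3, 2)) = 9.2195
d((3, -5), (-1, 0)) = 6.4031
d((3, -5), (2, 1)) = 6.0828
d((-3, 2), (-1, 0)) = 2.8284 <-- minimum
d((-3, 2), (2, 1)) = 5.099
d((-1, 0), (2, 1)) = 3.1623

Closest pair: (-3, 2) and (-1, 0) with distance 2.8284

The closest pair is (-3, 2) and (-1, 0) with Euclidean distance 2.8284. For 4 points, brute-force pairwise comparison is shown above. For large n, the divide-and-conquer algorithm (sort by x, recurse on halves, check the dividing strip) achieves O(n log n).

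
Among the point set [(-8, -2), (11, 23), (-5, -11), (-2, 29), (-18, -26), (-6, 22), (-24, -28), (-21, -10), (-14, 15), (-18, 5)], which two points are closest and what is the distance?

Computing all pairwise distances among 10 points:

d((-8, -2), (11, 23)) = 31.4006
d((-8, -2), (-5, -11)) = 9.4868
d((-8, -2), (-2, 29)) = 31.5753
d((-8, -2), (-18, -26)) = 26.0
d((-8, -2), (-6, 22)) = 24.0832
d((-8, -2), (-24, -28)) = 30.5287
d((-8, -2), (-21, -10)) = 15.2643
d((-8, -2), (-14, 15)) = 18.0278
d((-8, -2), (-18, 5)) = 12.2066
d((11, 23), (-5, -11)) = 37.5766
d((11, 23), (-2, 29)) = 14.3178
d((11, 23), (-18, -26)) = 56.9386
d((11, 23), (-6, 22)) = 17.0294
d((11, 23), (-24, -28)) = 61.8547
d((11, 23), (-21, -10)) = 45.9674
d((11, 23), (-14, 15)) = 26.2488
d((11, 23), (-18, 5)) = 34.1321
d((-5, -11), (-2, 29)) = 40.1123
d((-5, -11), (-18, -26)) = 19.8494
d((-5, -11), (-6, 22)) = 33.0151
d((-5, -11), (-24, -28)) = 25.4951
d((-5, -11), (-21, -10)) = 16.0312
d((-5, -11), (-14, 15)) = 27.5136
d((-5, -11), (-18, 5)) = 20.6155
d((-2, 29), (-18, -26)) = 57.28
d((-2, 29), (-6, 22)) = 8.0623
d((-2, 29), (-24, -28)) = 61.0983
d((-2, 29), (-21, -10)) = 43.382
d((-2, 29), (-14, 15)) = 18.4391
d((-2, 29), (-18, 5)) = 28.8444
d((-18, -26), (-6, 22)) = 49.4773
d((-18, -26), (-24, -28)) = 6.3246 <-- minimum
d((-18, -26), (-21, -10)) = 16.2788
d((-18, -26), (-14, 15)) = 41.1947
d((-18, -26), (-18, 5)) = 31.0
d((-6, 22), (-24, -28)) = 53.1413
d((-6, 22), (-21, -10)) = 35.3412
d((-6, 22), (-14, 15)) = 10.6301
d((-6, 22), (-18, 5)) = 20.8087
d((-24, -28), (-21, -10)) = 18.2483
d((-24, -28), (-14, 15)) = 44.1475
d((-24, -28), (-18, 5)) = 33.541
d((-21, -10), (-14, 15)) = 25.9615
d((-21, -10), (-18, 5)) = 15.2971
d((-14, 15), (-18, 5)) = 10.7703

Closest pair: (-18, -26) and (-24, -28) with distance 6.3246

The closest pair is (-18, -26) and (-24, -28) with Euclidean distance 6.3246. For 10 points, brute-force pairwise comparison is shown above. For large n, the divide-and-conquer algorithm (sort by x, recurse on halves, check the dividing strip) achieves O(n log n).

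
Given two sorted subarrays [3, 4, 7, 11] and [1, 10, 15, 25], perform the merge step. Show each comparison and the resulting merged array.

Merging process:

Compare 3 vs 1: take 1 from right. Merged: [1]
Compare 3 vs 10: take 3 from left. Merged: [1, 3]
Compare 4 vs 10: take 4 from left. Merged: [1, 3, 4]
Compare 7 vs 10: take 7 from left. Merged: [1, 3, 4, 7]
Compare 11 vs 10: take 10 from right. Merged: [1, 3, 4, 7, 10]
Compare 11 vs 15: take 11 from left. Merged: [1, 3, 4, 7, 10, 11]
Append remaining from right: [15, 25]. Merged: [1, 3, 4, 7, 10, 11, 15, 25]

Final merged array: [1, 3, 4, 7, 10, 11, 15, 25]
Total comparisons: 6

The merged array is [1, 3, 4, 7, 10, 11, 15, 25], requiring 6 comparisons. The merge step runs in O(n) time where n is the total number of elements.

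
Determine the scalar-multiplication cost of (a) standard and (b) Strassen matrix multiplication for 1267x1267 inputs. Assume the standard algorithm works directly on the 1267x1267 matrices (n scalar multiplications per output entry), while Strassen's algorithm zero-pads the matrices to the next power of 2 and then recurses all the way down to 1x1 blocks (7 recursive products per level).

Matrix multiplication for 1267x1267 matrices:

Strassen's algorithm requires power-of-2 dimensions. Pad 1267x1267 to 2048x2048 (next power of 2).

Standard algorithm: 1267^3 = 2033901163 multiplications
Strassen's algorithm: 7^(log2(2048)) = 7^11 = 1977326743 multiplications
Savings: 2033901163 - 1977326743 = 56574420 multiplications

Standard: 2033901163 multiplications (1267^3). Strassen: 1977326743 multiplications (7^11, after padding to 2048x2048). Strassen reduces 8 recursive multiplications to 7 at each level.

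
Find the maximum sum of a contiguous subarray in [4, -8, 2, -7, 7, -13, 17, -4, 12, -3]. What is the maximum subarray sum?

Using Kadane's algorithm on [4, -8, 2, -7, 7, -13, 17, -4, 12, -3]:

Scanning through the array:
Position 1 (value -8): max_ending_here = -4, max_so_far = 4
Position 2 (value 2): max_ending_here = 2, max_so_far = 4
Position 3 (value -7): max_ending_here = -5, max_so_far = 4
Position 4 (value 7): max_ending_here = 7, max_so_far = 7
Position 5 (value -13): max_ending_here = -6, max_so_far = 7
Position 6 (value 17): max_ending_here = 17, max_so_far = 17
Position 7 (value -4): max_ending_here = 13, max_so_far = 17
Position 8 (value 12): max_ending_here = 25, max_so_far = 25
Position 9 (value -3): max_ending_here = 22, max_so_far = 25

Maximum subarray: [17, -4, 12]
Maximum sum: 25

The maximum subarray is [17, -4, 12] with sum 25. This subarray runs from index 6 to index 8.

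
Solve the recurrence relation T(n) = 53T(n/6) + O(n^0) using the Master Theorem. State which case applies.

Master Theorem for T(n) = 53T(n/6) + O(n^0):

a = 53, b = 6, c = 0
log_b(a) = log_6(53) = 2.2159

Case 1: c = 0 < log_6(53) = 2.2159
T(n) = O(n^(log_6 53))

For T(n) = 53T(n/6) + O(n^0): log_6(53) = 2.2159. This is Case 1 of the Master Theorem (c < log_b(a), work dominated by leaves), giving O(n^(log_6 53)).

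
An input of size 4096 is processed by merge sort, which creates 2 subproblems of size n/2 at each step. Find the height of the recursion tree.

For divide and conquer with division factor 2:

Problem sizes at each level:
Level 0: 4096
Level 1: 2048
Level 2: 1024
Level 3: 512
Level 4: 256
Level 5: 128
Level 6: 64
Level 7: 32
Level 8: 16
Level 9: 8
Level 10: 4
Level 11: 2
Level 12: 1

The root is level 0 and the size-1 base case is level 12 (the tree spans levels 0 through 12, i.e. 13 levels counting the root), so the depth is the number of divisions: log_2(4096) = 12

The recursion tree depth is log_2(4096) = 12. At each level, the problem size is divided by 2, so it takes 12 divisions to reduce to a base case of size 1. The algorithm makes 2 recursive calls at each level.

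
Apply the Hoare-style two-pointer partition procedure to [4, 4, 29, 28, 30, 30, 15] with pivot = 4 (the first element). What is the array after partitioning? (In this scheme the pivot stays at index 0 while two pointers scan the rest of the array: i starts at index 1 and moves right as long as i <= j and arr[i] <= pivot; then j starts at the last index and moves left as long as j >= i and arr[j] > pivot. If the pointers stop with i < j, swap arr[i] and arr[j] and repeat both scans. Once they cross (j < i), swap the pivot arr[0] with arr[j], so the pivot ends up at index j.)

Hoare-style two-pointer partition with pivot = 4:

Initial array: [4, 4, 29, 28, 30, 30, 15]

Pointers start at i = 1, j = 6.
i ends at 2, j ends at 1: the pointers have crossed (j < i), so scanning stops.

Swap pivot arr[0] with arr[1] to place pivot at position 1: [4, 4, 29, 28, 30, 30, 15]
Pivot position: 1

After partitioning with pivot 4, the array becomes [4, 4, 29, 28, 30, 30, 15]. The pivot is placed at index 1. All elements to the left of the pivot are <= 4, and all elements to the right are > 4.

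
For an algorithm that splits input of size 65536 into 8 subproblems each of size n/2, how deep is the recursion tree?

For divide and conquer with division factor 2:

Problem sizes at each level:
Level 0: 65536
Level 1: 32768
Level 2: 16384
Level 3: 8192
Level 4: 4096
Level 5: 2048
Level 6: 1024
Level 7: 512
Level 8: 256
Level 9: 128
Level 10: 64
Level 11: 32
Level 12: 16
Level 13: 8
Level 14: 4
Level 15: 2
Level 16: 1

The root is level 0 and the size-1 base case is level 16 (the tree spans levels 0 through 16, i.e. 17 levels counting the root), so the depth is the number of divisions: log_2(65536) = 16

The recursion tree depth is log_2(65536) = 16. At each level, the problem size is divided by 2, so it takes 16 divisions to reduce to a base case of size 1. The algorithm makes 8 recursive calls at each level.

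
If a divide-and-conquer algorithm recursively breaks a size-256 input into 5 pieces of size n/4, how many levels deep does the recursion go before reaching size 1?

For divide and conquer with division factor 4:

Problem sizes at each level:
Level 0: 256
Level 1: 64
Level 2: 16
Level 3: 4
Level 4: 1

The root is level 0 and the size-1 base case is level 4 (the tree spans levels 0 through 4, i.e. 5 levels counting the root), so the depth is the number of divisions: log_4(256) = 4

The recursion tree depth is log_4(256) = 4. At each level, the problem size is divided by 4, so it takes 4 divisions to reduce to a base case of size 1. The algorithm makes 5 recursive calls at each level.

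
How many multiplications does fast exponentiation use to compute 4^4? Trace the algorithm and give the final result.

Computing 4^4 by squaring (build up from 4^1; each line after the first costs one multiplication):

4^1 = 4
4^2 = (4^1)^2 = 4^2 = 16
4^4 = (4^2)^2 = 16^2 = 256

Result: 256
Multiplications needed: 2 (2 lines after 4^1)

4^4 = 256. Using exponentiation by squaring, this requires 2 multiplications. The key idea: if the exponent is even, square the half-power; if odd, multiply by the base once.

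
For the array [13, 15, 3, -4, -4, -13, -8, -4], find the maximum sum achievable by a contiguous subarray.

Using Kadane's algorithm on [13, 15, 3, -4, -4, -13, -8, -4]:

Scanning through the array:
Position 1 (value 15): max_ending_here = 28, max_so_far = 28
Position 2 (value 3): max_ending_here = 31, max_so_far = 31
Position 3 (value -4): max_ending_here = 27, max_so_far = 31
Position 4 (value -4): max_ending_here = 23, max_so_far = 31
Position 5 (value -13): max_ending_here = 10, max_so_far = 31
Position 6 (value -8): max_ending_here = 2, max_so_far = 31
Position 7 (value -4): max_ending_here = -2, max_so_far = 31

Maximum subarray: [13, 15, 3]
Maximum sum: 31

The maximum subarray is [13, 15, 3] with sum 31. This subarray runs from index 0 to index 2.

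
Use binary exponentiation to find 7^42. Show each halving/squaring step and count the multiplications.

Computing 7^42 by squaring (build up from 7^1; each line after the first costs one multiplication):

7^1 = 7
7^2 = (7^1)^2 = 7^2 = 49
7^4 = (7^2)^2 = 49^2 = 2401
7^5 = 7 * 7^4 = 7 * 2401 = 16807
7^10 = (7^5)^2 = 16807^2 = 282475249
7^20 = (7^10)^2 = 282475249^2 = 79792266297612001
7^21 = 7 * 7^20 = 7 * 79792266297612001 = 558545864083284007
7^42 = (7^21)^2 = 558545864083284007^2 = 311973482284542371301330321821976049

Result: 311973482284542371301330321821976049
Multiplications needed: 7 (7 lines after 7^1)

7^42 = 311973482284542371301330321821976049. Using exponentiation by squaring, this requires 7 multiplications. The key idea: if the exponent is even, square the half-power; if odd, multiply by the base once.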